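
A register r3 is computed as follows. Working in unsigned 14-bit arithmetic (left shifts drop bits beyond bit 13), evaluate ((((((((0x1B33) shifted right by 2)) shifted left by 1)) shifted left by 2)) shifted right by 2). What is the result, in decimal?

3480

0x1B33 = 01101100110011
→ shifted right by 2 → 00011011001100 = 1740
→ shifted left by 1 (mod 2^14) → 00110110011000 = 3480
→ shifted left by 2 (mod 2^14) → 11011001100000 = 13920
→ shifted right by 2 → 00110110011000 = 3480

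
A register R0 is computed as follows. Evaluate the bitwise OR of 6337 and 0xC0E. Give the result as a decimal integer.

7375

6337 = 1100011000001
0xC0E = 0110000001110
 OR → 1110011001111 = 7375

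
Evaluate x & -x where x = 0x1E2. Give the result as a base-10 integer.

2

x = 111100010 = 482
-x (two's complement) = …000011110
AND   = 000000010 = 2
(x & -x isolates the lowest set bit of x.)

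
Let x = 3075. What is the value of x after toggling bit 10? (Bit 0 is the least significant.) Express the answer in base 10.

x = 0000110000000011
bit 10 is currently 1; toggle it via x ^ (1 << 10) = x ^ 1024
→ 0000100000000011 = 2051

2051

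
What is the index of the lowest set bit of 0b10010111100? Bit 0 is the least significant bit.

2

0b10010111100 = 10010111100
Trailing zeros: 2, so the lowest set bit is bit 2 (value 4).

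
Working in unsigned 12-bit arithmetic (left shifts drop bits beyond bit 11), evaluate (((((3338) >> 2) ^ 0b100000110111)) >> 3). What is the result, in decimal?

366

3338 = 110100001010
→ >> 2 → 001101000010 = 834
0b100000110111 = 100000110111
→ ^ → 101101110101 = 2933
→ >> 3 → 000101101110 = 366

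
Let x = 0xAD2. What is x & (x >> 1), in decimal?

64

x = 101011010010 = 2770
x>>1 = 010101101001
AND  = 000001000000 = 64
(x & (x >> 1) has a 1 wherever x has two consecutive 1 bits.)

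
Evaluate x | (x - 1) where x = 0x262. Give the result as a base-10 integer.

611

x = 1001100010 = 610
x - 1 = 1001100001
OR    = 1001100011 = 611
(x | (x - 1) sets all bits below the lowest set bit.)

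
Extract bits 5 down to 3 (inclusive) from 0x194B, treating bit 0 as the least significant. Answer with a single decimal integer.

1

v = 01100101001011
Shift right by 3: 01100101001
Mask low 3 bits: 001 = 1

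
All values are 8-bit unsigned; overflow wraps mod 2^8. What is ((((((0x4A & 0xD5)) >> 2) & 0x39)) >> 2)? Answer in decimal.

0x4A = 01001010
0xD5 = 11010101
→ & → 01000000 = 64
→ >> 2 → 00010000 = 16
0x39 = 00111001
→ & → 00010000 = 16
→ >> 2 → 00000100 = 4

4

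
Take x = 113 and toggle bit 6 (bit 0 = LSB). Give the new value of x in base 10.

x = 0001110001
bit 6 is currently 1; toggle it via x ^ (1 << 6) = x ^ 64
→ 0000110001 = 49

49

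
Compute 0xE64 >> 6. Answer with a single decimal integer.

0xE64 = 111001100100
shift right by 6 → 000000111001 = 57
(equivalently, floor(3684 / 64))

57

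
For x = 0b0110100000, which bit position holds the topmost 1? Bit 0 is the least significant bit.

8

0b0110100000 = 110100000
The topmost 1 is at position 8 (since 2^8 = 256 ≤ 416 < 512).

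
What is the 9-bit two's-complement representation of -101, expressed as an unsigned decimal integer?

411

101 in 9 bits: 001100101
Invert: 110011010
Add 1:  110011011 = 411
(Check: 2^9 - 101 = 512 - 101 = 411.)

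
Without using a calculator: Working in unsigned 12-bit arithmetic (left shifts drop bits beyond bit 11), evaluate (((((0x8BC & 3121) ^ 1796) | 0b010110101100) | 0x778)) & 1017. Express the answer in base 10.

0x8BC = 100010111100
3121 = 110000110001
→ & → 100000110000 = 2096
1796 = 011100000100
→ ^ → 111100110100 = 3892
0b010110101100 = 010110101100
→ | → 111110111100 = 4028
0x778 = 011101111000
→ | → 111111111100 = 4092
1017 = 001111111001
→ & → 001111111000 = 1016

1016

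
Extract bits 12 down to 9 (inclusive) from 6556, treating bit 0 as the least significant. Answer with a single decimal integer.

12

v = 01100110011100
Shift right by 9: 01100
Mask low 4 bits: 1100 = 12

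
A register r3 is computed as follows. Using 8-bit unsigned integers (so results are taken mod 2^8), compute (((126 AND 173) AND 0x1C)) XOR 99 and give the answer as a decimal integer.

126 = 01111110
173 = 10101101
→ AND → 00101100 = 44
0x1C = 00011100
→ AND → 00001100 = 12
99 = 01100011
→ XOR → 01101111 = 111

111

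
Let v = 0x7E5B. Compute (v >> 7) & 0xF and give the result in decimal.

12

v = 111111001011011
Shift right by 7: 11111100
Mask low 4 bits: 1100 = 12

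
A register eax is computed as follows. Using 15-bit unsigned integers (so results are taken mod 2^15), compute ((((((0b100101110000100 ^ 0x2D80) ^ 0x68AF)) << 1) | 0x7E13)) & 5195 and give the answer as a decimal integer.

5187

0b100101110000100 = 100101110000100
0x2D80 = 010110110000000
→ ^ → 110011000000100 = 26116
0x68AF = 110100010101111
→ ^ → 000111010101011 = 3755
→ << 1 (mod 2^15) → 001110101010110 = 7510
0x7E13 = 111111000010011
→ | → 111111101010111 = 32599
5195 = 001010001001011
→ & → 001010001000011 = 5187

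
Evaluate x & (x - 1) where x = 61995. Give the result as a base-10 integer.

61994

x = 1111001000101011 = 61995
x - 1 = 1111001000101010
AND   = 1111001000101010 = 61994
(x & (x - 1) clears the lowest set bit of x.)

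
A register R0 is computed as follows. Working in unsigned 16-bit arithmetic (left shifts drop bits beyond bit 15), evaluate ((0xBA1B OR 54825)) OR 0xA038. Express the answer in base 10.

65083

0xBA1B = 1011101000011011
54825 = 1101011000101001
→ OR → 1111111000111011 = 65083
0xA038 = 1010000000111000
→ OR → 1111111000111011 = 65083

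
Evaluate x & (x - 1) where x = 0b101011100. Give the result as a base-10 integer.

x = 101011100 = 348
x - 1 = 101011011
AND   = 101011000 = 344
(x & (x - 1) clears the lowest set bit of x.)

344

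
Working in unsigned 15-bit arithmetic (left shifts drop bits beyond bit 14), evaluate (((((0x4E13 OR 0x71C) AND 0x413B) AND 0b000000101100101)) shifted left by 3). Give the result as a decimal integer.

2056

0x4E13 = 100111000010011
0x71C = 000011100011100
→ OR → 100111100011111 = 20255
0x413B = 100000100111011
→ AND → 100000100011011 = 16667
0b000000101100101 = 000000101100101
→ AND → 000000100000001 = 257
→ shifted left by 3 (mod 2^15) → 000100000001000 = 2056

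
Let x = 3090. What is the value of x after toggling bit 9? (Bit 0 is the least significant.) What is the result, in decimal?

x = 0110000010010
bit 9 is currently 0; toggle it via x ^ (1 << 9) = x ^ 512
→ 0111000010010 = 3602

3602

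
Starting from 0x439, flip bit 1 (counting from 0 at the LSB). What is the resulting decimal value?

1083

x = 10000111001
bit 1 is currently 0; toggle it via x ^ (1 << 1) = x ^ 2
→ 10000111011 = 1083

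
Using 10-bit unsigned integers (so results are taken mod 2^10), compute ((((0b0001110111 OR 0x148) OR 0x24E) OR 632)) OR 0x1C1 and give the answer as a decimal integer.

1023

0b0001110111 = 0001110111
0x148 = 0101001000
→ OR → 0101111111 = 383
0x24E = 1001001110
→ OR → 1101111111 = 895
632 = 1001111000
→ OR → 1101111111 = 895
0x1C1 = 0111000001
→ OR → 1111111111 = 1023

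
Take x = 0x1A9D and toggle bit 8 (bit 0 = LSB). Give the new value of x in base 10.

x = 01101010011101
bit 8 is currently 0; toggle it via x ^ (1 << 8) = x ^ 256
→ 01101110011101 = 7069

7069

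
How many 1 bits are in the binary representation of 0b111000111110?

8

n = 111000111110
Count the 1s: 1 + 1 + 1 + 1 + 1 + 1 + 1 + 1 = 8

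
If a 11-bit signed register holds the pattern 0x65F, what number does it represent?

pattern = 11001011111 (MSB is 1 ⇒ negative)
Invert: 00110100000, add 1 → 00110100001 = 417, so the value is -417.
(Equivalently: 1631 - 2^11 = 1631 - 2048 = -417.)

-417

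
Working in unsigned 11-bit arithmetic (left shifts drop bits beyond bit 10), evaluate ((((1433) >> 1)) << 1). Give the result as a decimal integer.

1432

1433 = 10110011001
→ >> 1 → 01011001100 = 716
→ << 1 (mod 2^11) → 10110011000 = 1432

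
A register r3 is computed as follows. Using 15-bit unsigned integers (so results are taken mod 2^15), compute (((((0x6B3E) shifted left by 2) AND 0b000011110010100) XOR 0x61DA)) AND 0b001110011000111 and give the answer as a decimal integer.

1090

0x6B3E = 110101100111110
→ shifted left by 2 (mod 2^15) → 010110011111000 = 11512
0b000011110010100 = 000011110010100
→ AND → 000010010010000 = 1168
0x61DA = 110000111011010
→ XOR → 110010101001010 = 25930
0b001110011000111 = 001110011000111
→ AND → 000010001000010 = 1090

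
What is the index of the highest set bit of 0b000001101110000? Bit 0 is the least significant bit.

0b000001101110000 = 1101110000
The topmost 1 is at position 9 (since 2^9 = 512 ≤ 880 < 1024).

9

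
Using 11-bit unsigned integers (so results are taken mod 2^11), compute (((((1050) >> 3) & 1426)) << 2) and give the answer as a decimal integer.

1050 = 10000011010
→ >> 3 → 00010000011 = 131
1426 = 10110010010
→ & → 00010000010 = 130
→ << 2 (mod 2^11) → 01000001000 = 520

520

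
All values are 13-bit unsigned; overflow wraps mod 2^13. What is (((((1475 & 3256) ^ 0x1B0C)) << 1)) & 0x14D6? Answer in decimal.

5136

1475 = 0010111000011
3256 = 0110010111000
→ & → 0010010000000 = 1152
0x1B0C = 1101100001100
→ ^ → 1111110001100 = 8076
→ << 1 (mod 2^13) → 1111100011000 = 7960
0x14D6 = 1010011010110
→ & → 1010000010000 = 5136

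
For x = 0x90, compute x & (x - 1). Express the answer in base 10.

128

x = 10010000 = 144
x - 1 = 10001111
AND   = 10000000 = 128
(x & (x - 1) clears the lowest set bit of x.)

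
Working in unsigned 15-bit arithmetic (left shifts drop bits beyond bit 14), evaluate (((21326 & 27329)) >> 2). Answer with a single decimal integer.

4240

21326 = 101001101001110
27329 = 110101011000001
→ & → 100001001000000 = 16960
→ >> 2 → 001000010010000 = 4240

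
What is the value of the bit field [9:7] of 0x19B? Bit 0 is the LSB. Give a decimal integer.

3

v = 0110011011
Shift right by 7: 011
Mask low 3 bits: 011 = 3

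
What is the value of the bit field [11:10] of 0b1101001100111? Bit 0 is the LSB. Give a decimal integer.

v = 1101001100111
Shift right by 10: 110
Mask low 2 bits: 10 = 2

2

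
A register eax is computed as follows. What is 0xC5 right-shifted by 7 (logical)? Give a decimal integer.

0xC5 = 11000101
shift right by 7 → 00000001 = 1
(equivalently, floor(197 / 128))

1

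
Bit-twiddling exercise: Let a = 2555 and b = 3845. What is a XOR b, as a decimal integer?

1790

2555 = 100111111011
3845 = 111100000101
XOR → 011011111110 = 1790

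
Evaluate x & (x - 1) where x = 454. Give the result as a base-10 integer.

x = 111000110 = 454
x - 1 = 111000101
AND   = 111000100 = 452
(x & (x - 1) clears the lowest set bit of x.)

452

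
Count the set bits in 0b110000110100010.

6

n = 110000110100010
Count the 1s: 1 + 1 + 1 + 1 + 1 + 1 = 6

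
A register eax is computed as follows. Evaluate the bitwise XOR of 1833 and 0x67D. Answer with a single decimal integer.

340

1833 = 11100101001
0x67D = 11001111101
XOR → 00101010100 = 340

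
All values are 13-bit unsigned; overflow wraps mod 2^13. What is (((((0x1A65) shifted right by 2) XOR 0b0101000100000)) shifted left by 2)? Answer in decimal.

4836

0x1A65 = 1101001100101
→ shifted right by 2 → 0011010011001 = 1689
0b0101000100000 = 0101000100000
→ XOR → 0110010111001 = 3257
→ shifted left by 2 (mod 2^13) → 1001011100100 = 4836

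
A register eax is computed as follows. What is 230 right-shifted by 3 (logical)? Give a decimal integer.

230 = 11100110
shift right by 3 → 00011100 = 28
(equivalently, floor(230 / 8))

28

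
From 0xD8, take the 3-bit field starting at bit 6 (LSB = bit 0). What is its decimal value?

3

v = 011011000
Shift right by 6: 011
Mask low 3 bits: 011 = 3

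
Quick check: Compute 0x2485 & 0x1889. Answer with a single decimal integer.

0x2485 = 10010010000101
0x1889 = 01100010001001
AND → 00000010000001 = 129

129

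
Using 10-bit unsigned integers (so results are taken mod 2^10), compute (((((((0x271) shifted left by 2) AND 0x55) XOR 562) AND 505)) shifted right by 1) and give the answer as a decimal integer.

56

0x271 = 1001110001
→ shifted left by 2 (mod 2^10) → 0111000100 = 452
0x55 = 0001010101
→ AND → 0001000100 = 68
562 = 1000110010
→ XOR → 1001110110 = 630
505 = 0111111001
→ AND → 0001110000 = 112
→ shifted right by 1 → 0000111000 = 56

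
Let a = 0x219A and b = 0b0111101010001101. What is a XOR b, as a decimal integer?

0x219A = 010000110011010
b = 111101010001101
XOR → 101101100010111 = 23319

23319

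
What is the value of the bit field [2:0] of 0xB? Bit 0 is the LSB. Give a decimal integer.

v = 000001011
Shift right by 0: 000001011
Mask low 3 bits: 011 = 3

3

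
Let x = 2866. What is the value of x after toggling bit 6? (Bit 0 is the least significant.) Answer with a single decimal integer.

x = 0101100110010
bit 6 is currently 0; toggle it via x ^ (1 << 6) = x ^ 64
→ 0101101110010 = 2930

2930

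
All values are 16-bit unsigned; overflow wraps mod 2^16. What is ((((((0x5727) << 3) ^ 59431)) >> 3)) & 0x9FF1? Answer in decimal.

2593

0x5727 = 0101011100100111
→ << 3 (mod 2^16) → 1011100100111000 = 47416
59431 = 1110100000100111
→ ^ → 0101000100011111 = 20767
→ >> 3 → 0000101000100011 = 2595
0x9FF1 = 1001111111110001
→ & → 0000101000100001 = 2593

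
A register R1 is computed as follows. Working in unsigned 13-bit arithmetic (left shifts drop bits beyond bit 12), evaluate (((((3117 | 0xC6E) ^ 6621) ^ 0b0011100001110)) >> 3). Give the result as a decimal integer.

599

3117 = 0110000101101
0xC6E = 0110001101110
→ | → 0110001101111 = 3183
6621 = 1100111011101
→ ^ → 1010110110010 = 5554
0b0011100001110 = 0011100001110
→ ^ → 1001010111100 = 4796
→ >> 3 → 0001001010111 = 599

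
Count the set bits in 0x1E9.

0x1E9 = 111101001
Count the 1s: 1 + 1 + 1 + 1 + 1 + 1 = 6

6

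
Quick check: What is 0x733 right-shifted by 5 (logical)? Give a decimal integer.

0x733 = 11100110011
shift right by 5 → 00000111001 = 57
(equivalently, floor(1843 / 32))

57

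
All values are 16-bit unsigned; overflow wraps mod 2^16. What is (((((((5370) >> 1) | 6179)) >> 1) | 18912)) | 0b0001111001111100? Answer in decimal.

24575

5370 = 0001010011111010
→ >> 1 → 0000101001111101 = 2685
6179 = 0001100000100011
→ | → 0001101001111111 = 6783
→ >> 1 → 0000110100111111 = 3391
18912 = 0100100111100000
→ | → 0100110111111111 = 19967
0b0001111001111100 = 0001111001111100
→ | → 0101111111111111 = 24575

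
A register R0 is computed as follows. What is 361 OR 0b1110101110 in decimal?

361 = 0101101001
b = 1110101110
 OR → 1111101111 = 1007

1007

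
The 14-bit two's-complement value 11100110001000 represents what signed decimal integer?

-1656

pattern = 11100110001000 (MSB is 1 ⇒ negative)
Invert: 00011001110111, add 1 → 00011001111000 = 1656, so the value is -1656.
(Equivalently: 14728 - 2^14 = 14728 - 16384 = -1656.)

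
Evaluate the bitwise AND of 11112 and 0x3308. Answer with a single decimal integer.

8968

11112 = 10101101101000
0x3308 = 11001100001000
AND → 10001100001000 = 8968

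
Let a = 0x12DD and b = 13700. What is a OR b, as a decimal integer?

14301

0x12DD = 01001011011101
13700 = 11010110000100
 OR → 11011111011101 = 14301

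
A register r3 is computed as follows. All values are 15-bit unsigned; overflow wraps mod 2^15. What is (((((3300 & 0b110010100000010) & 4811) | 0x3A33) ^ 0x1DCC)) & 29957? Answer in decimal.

3300 = 000110011100100
0b110010100000010 = 110010100000010
→ & → 000010000000000 = 1024
4811 = 001001011001011
→ & → 000000000000000 = 0
0x3A33 = 011101000110011
→ | → 011101000110011 = 14899
0x1DCC = 001110111001100
→ ^ → 010011111111111 = 10239
29957 = 111010100000101
→ & → 010010100000101 = 9477

9477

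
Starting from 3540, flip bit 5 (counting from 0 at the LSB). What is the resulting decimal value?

x = 110111010100
bit 5 is currently 0; toggle it via x ^ (1 << 5) = x ^ 32
→ 110111110100 = 3572

3572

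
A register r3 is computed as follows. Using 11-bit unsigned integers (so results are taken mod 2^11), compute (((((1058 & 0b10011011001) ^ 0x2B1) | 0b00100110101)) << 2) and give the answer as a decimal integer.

1058 = 10000100010
0b10011011001 = 10011011001
→ & → 10000000000 = 1024
0x2B1 = 01010110001
→ ^ → 11010110001 = 1713
0b00100110101 = 00100110101
→ | → 11110110101 = 1973
→ << 2 (mod 2^11) → 11011010100 = 1748

1748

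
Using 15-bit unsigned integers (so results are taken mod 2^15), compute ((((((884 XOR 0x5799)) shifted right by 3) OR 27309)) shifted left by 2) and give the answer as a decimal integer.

884 = 000001101110100
0x5799 = 101011110011001
→ XOR → 101010011101101 = 21741
→ shifted right by 3 → 000101010011101 = 2717
27309 = 110101010101101
→ OR → 110101010111101 = 27325
→ shifted left by 2 (mod 2^15) → 010101011110100 = 10996

10996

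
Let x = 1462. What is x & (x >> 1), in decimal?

x = 10110110110 = 1462
x>>1 = 01011011011
AND  = 00010010010 = 146
(x & (x >> 1) has a 1 wherever x has two consecutive 1 bits.)

146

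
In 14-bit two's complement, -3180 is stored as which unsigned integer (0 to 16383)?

3180 in 14 bits: 00110001101100
Invert: 11001110010011
Add 1:  11001110010100 = 13204
(Check: 2^14 - 3180 = 16384 - 3180 = 13204.)

13204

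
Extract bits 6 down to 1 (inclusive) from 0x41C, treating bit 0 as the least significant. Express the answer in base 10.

v = 10000011100
Shift right by 1: 1000001110
Mask low 6 bits: 001110 = 14

14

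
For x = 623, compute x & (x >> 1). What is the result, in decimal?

39

x = 1001101111 = 623
x>>1 = 0100110111
AND  = 0000100111 = 39
(x & (x >> 1) has a 1 wherever x has two consecutive 1 bits.)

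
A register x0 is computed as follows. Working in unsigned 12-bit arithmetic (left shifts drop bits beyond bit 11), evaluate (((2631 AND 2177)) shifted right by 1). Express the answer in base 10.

2631 = 101001000111
2177 = 100010000001
→ AND → 100000000001 = 2049
→ shifted right by 1 → 010000000000 = 1024

1024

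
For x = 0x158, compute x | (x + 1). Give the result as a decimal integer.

345

x = 101011000 = 344
x + 1 = 101011001
OR    = 101011001 = 345
(x | (x + 1) sets the lowest cleared bit.)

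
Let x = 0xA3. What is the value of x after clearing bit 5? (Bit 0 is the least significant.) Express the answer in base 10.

131

x = 0010100011
bit 5 is currently 1; clear it via x & ~(1 << 5) = x & ~32
→ 0010000011 = 131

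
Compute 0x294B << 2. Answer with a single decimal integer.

42284

0x294B = 0010100101001011
shift left by 2 → 1010010100101100 = 42284
(equivalently, 10571 × 2^2 = 10571 × 4)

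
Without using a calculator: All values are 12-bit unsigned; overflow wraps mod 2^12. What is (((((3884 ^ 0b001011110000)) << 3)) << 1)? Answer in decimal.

3884 = 111100101100
0b001011110000 = 001011110000
→ ^ → 110111011100 = 3548
→ << 3 (mod 2^12) → 111011100000 = 3808
→ << 1 (mod 2^12) → 110111000000 = 3520

3520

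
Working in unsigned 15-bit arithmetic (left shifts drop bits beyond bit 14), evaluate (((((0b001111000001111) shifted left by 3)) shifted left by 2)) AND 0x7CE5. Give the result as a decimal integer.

16608

0b001111000001111 = 001111000001111
→ shifted left by 3 (mod 2^15) → 111000001111000 = 28792
→ shifted left by 2 (mod 2^15) → 100000111100000 = 16864
0x7CE5 = 111110011100101
→ AND → 100000011100000 = 16608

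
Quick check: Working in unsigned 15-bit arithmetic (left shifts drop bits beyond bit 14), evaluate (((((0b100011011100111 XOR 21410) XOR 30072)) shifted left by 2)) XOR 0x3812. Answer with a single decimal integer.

14566

0b100011011100111 = 100011011100111
21410 = 101001110100010
→ XOR → 001010101000101 = 5445
30072 = 111010101111000
→ XOR → 110000000111101 = 24637
→ shifted left by 2 (mod 2^15) → 000000011110100 = 244
0x3812 = 011100000010010
→ XOR → 011100011100110 = 14566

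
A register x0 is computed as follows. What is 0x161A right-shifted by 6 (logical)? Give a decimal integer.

0x161A = 1011000011010
shift right by 6 → 0000001011000 = 88
(equivalently, floor(5658 / 64))

88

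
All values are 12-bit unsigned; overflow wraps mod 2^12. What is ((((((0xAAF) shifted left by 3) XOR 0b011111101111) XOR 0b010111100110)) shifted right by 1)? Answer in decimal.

952

0xAAF = 101010101111
→ shifted left by 3 (mod 2^12) → 010101111000 = 1400
0b011111101111 = 011111101111
→ XOR → 001010010111 = 663
0b010111100110 = 010111100110
→ XOR → 011101110001 = 1905
→ shifted right by 1 → 001110111000 = 952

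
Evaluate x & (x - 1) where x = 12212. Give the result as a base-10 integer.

x = 10111110110100 = 12212
x - 1 = 10111110110011
AND   = 10111110110000 = 12208
(x & (x - 1) clears the lowest set bit of x.)

12208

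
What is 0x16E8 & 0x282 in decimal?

0x16E8 = 1011011101000
0x282 = 0001010000010
AND → 0001010000000 = 640

640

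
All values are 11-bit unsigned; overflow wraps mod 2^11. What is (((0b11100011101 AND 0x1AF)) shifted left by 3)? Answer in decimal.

0b11100011101 = 11100011101
0x1AF = 00110101111
→ AND → 00100001101 = 269
→ shifted left by 3 (mod 2^11) → 00001101000 = 104

104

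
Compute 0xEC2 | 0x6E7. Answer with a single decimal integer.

3815

0xEC2 = 111011000010
0x6E7 = 011011100111
 OR → 111011100111 = 3815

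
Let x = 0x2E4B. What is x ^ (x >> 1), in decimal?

14702

x = 10111001001011 = 11851
x>>1 = 01011100100101
XOR  = 11100101101110 = 14702
(x ^ (x >> 1) gives the standard binary-reflected Gray code of x.)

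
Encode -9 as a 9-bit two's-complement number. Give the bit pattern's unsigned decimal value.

9 in 9 bits: 000001001
Invert: 111110110
Add 1:  111110111 = 503
(Check: 2^9 - 9 = 512 - 9 = 503.)

503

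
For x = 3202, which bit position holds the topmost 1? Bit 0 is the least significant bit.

11

3202 = 110010000010
The topmost 1 is at position 11 (since 2^11 = 2048 ≤ 3202 < 4096).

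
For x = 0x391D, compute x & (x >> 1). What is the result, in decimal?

6156

x = 11100100011101 = 14621
x>>1 = 01110010001110
AND  = 01100000001100 = 6156
(x & (x >> 1) has a 1 wherever x has two consecutive 1 bits.)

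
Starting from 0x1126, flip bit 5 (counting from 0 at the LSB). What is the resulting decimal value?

x = 1000100100110
bit 5 is currently 1; toggle it via x ^ (1 << 5) = x ^ 32
→ 1000100000110 = 4358

4358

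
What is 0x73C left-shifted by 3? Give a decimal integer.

0x73C = 00011100111100
shift left by 3 → 11100111100000 = 14816
(equivalently, 1852 × 2^3 = 1852 × 8)

14816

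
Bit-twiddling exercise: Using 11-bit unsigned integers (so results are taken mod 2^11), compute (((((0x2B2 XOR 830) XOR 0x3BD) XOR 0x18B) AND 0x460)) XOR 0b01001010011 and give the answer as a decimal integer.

0x2B2 = 01010110010
830 = 01100111110
→ XOR → 00110001100 = 396
0x3BD = 01110111101
→ XOR → 01000110001 = 561
0x18B = 00110001011
→ XOR → 01110111010 = 954
0x460 = 10001100000
→ AND → 00000100000 = 32
0b01001010011 = 01001010011
→ XOR → 01001110011 = 627

627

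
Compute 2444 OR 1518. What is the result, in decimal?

2444 = 100110001100
1518 = 010111101110
 OR → 110111101110 = 3566

3566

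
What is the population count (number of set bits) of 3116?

5

3116 = 110000101100
Count the 1s: 1 + 1 + 1 + 1 + 1 = 5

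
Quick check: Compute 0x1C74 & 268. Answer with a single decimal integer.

0x1C74 = 1110001110100
268 = 0000100001100
AND → 0000000000100 = 4

4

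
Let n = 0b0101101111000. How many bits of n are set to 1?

7

n = 101101111000
Count the 1s: 1 + 1 + 1 + 1 + 1 + 1 + 1 = 7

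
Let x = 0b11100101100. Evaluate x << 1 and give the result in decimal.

x = 011100101100
shift left by 1 → 111001011000 = 3672
(equivalently, 1836 × 2^1 = 1836 × 2)

3672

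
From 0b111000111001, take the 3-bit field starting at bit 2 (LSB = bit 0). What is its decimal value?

v = 111000111001
Shift right by 2: 1110001110
Mask low 3 bits: 110 = 6

6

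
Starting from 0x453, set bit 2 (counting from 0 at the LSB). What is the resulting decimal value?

1111

x = 0010001010011
bit 2 is currently 0; set it via x | (1 << 2) = x | 4
→ 0010001010111 = 1111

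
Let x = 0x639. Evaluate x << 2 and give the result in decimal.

0x639 = 0011000111001
shift left by 2 → 1100011100100 = 6372
(equivalently, 1593 × 2^2 = 1593 × 4)

6372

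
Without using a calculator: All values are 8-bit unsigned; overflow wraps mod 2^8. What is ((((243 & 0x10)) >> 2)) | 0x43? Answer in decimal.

71

243 = 11110011
0x10 = 00010000
→ & → 00010000 = 16
→ >> 2 → 00000100 = 4
0x43 = 01000011
→ | → 01000111 = 71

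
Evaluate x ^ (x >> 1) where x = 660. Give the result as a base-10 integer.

990

x = 1010010100 = 660
x>>1 = 0101001010
XOR  = 1111011110 = 990
(x ^ (x >> 1) gives the standard binary-reflected Gray code of x.)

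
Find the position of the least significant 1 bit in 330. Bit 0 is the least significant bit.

1

330 = 101001010
Trailing zeros: 1, so the lowest set bit is bit 1 (value 2).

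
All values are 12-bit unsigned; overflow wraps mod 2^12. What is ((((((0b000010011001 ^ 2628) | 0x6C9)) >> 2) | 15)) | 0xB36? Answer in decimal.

3007

0b000010011001 = 000010011001
2628 = 101001000100
→ ^ → 101011011101 = 2781
0x6C9 = 011011001001
→ | → 111011011101 = 3805
→ >> 2 → 001110110111 = 951
15 = 000000001111
→ | → 001110111111 = 959
0xB36 = 101100110110
→ | → 101110111111 = 3007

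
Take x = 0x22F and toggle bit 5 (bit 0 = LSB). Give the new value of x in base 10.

x = 01000101111
bit 5 is currently 1; toggle it via x ^ (1 << 5) = x ^ 32
→ 01000001111 = 527

527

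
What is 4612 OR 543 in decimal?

4639

4612 = 1001000000100
543 = 0001000011111
 OR → 1001000011111 = 4639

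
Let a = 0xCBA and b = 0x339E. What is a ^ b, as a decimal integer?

0xCBA = 00110010111010
0x339E = 11001110011110
XOR → 11111100100100 = 16164

16164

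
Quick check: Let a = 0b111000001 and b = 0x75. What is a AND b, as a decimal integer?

a = 111000001
0x75 = 001110101
AND → 001000001 = 65

65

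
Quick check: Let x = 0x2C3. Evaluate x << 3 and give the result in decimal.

0x2C3 = 0001011000011
shift left by 3 → 1011000011000 = 5656
(equivalently, 707 × 2^3 = 707 × 8)

5656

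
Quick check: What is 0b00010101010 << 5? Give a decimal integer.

x = 0000010101010
shift left by 5 → 1010101000000 = 5440
(equivalently, 170 × 2^5 = 170 × 32)

5440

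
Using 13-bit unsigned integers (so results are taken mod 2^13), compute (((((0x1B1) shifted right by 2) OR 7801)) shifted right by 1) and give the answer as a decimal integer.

0x1B1 = 0000110110001
→ shifted right by 2 → 0000001101100 = 108
7801 = 1111001111001
→ OR → 1111001111101 = 7805
→ shifted right by 1 → 0111100111110 = 3902

3902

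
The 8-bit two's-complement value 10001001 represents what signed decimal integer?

-119

pattern = 10001001 (MSB is 1 ⇒ negative)
Invert: 01110110, add 1 → 01110111 = 119, so the value is -119.
(Equivalently: 137 - 2^8 = 137 - 256 = -119.)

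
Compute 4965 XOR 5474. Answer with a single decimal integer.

4965 = 1001101100101
5474 = 1010101100010
XOR → 0011000000111 = 1543

1543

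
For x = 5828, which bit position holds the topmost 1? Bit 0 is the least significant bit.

5828 = 1011011000100
The topmost 1 is at position 12 (since 2^12 = 4096 ≤ 5828 < 8192).

12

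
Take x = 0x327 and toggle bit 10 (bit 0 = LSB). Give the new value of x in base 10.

x = 01100100111
bit 10 is currently 0; toggle it via x ^ (1 << 10) = x ^ 1024
→ 11100100111 = 1831

1831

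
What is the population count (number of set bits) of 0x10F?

5

0x10F = 100001111
Count the 1s: 1 + 1 + 1 + 1 + 1 = 5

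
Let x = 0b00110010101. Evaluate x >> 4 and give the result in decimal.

x = 110010101
shift right by 4 → 000011001 = 25
(equivalently, floor(405 / 16))

25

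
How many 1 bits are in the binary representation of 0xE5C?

0xE5C = 111001011100
Count the 1s: 1 + 1 + 1 + 1 + 1 + 1 + 1 = 7

7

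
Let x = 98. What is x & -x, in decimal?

x = 1100010 = 98
-x (two's complement) = …0011110
AND   = 0000010 = 2
(x & -x isolates the lowest set bit of x.)

2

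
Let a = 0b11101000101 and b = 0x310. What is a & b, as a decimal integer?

a = 11101000101
0x310 = 01100010000
AND → 01100000000 = 768

768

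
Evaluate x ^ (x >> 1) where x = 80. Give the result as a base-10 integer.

120

x = 1010000 = 80
x>>1 = 0101000
XOR  = 1111000 = 120
(x ^ (x >> 1) gives the standard binary-reflected Gray code of x.)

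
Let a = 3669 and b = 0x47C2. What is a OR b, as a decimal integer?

3669 = 000111001010101
0x47C2 = 100011111000010
 OR → 100111111010111 = 20439

20439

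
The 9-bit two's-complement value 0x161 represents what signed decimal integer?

-159

pattern = 101100001 (MSB is 1 ⇒ negative)
Invert: 010011110, add 1 → 010011111 = 159, so the value is -159.
(Equivalently: 353 - 2^9 = 353 - 512 = -159.)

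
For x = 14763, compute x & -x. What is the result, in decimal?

1

x = 11100110101011 = 14763
-x (two's complement) = …00011001010101
AND   = 00000000000001 = 1
(x & -x isolates the lowest set bit of x.)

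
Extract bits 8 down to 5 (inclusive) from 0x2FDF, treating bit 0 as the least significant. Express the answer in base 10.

14

v = 0010111111011111
Shift right by 5: 00101111110
Mask low 4 bits: 1110 = 14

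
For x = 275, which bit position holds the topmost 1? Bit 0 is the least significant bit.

275 = 100010011
The topmost 1 is at position 8 (since 2^8 = 256 ≤ 275 < 512).

8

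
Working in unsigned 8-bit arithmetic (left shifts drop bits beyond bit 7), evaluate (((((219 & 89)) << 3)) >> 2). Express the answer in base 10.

50

219 = 11011011
89 = 01011001
→ & → 01011001 = 89
→ << 3 (mod 2^8) → 11001000 = 200
→ >> 2 → 00110010 = 50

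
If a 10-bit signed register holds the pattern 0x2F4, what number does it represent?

-268

pattern = 1011110100 (MSB is 1 ⇒ negative)
Invert: 0100001011, add 1 → 0100001100 = 268, so the value is -268.
(Equivalently: 756 - 2^10 = 756 - 1024 = -268.)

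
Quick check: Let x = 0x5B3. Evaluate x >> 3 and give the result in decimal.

0x5B3 = 10110110011
shift right by 3 → 00010110110 = 182
(equivalently, floor(1459 / 8))

182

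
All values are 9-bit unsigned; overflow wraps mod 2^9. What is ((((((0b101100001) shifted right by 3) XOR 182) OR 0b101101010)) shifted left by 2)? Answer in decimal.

0b101100001 = 101100001
→ shifted right by 3 → 000101100 = 44
182 = 010110110
→ XOR → 010011010 = 154
0b101101010 = 101101010
→ OR → 111111010 = 506
→ shifted left by 2 (mod 2^9) → 111101000 = 488

488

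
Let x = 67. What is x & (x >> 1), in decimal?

1

x = 1000011 = 67
x>>1 = 0100001
AND  = 0000001 = 1
(x & (x >> 1) has a 1 wherever x has two consecutive 1 bits.)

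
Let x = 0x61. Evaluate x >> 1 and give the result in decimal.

0x61 = 1100001
shift right by 1 → 0110000 = 48
(equivalently, floor(97 / 2))

48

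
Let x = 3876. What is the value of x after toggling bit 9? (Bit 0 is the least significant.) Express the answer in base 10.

x = 111100100100
bit 9 is currently 1; toggle it via x ^ (1 << 9) = x ^ 512
→ 110100100100 = 3364

3364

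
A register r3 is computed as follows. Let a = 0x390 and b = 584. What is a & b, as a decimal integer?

0x390 = 1110010000
584 = 1001001000
AND → 1000000000 = 512

512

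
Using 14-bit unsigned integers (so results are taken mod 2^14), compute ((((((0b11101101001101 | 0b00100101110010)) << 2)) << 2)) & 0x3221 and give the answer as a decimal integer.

12832

0b11101101001101 = 11101101001101
0b00100101110010 = 00100101110010
→ | → 11101101111111 = 15231
→ << 2 (mod 2^14) → 10110111111100 = 11772
→ << 2 (mod 2^14) → 11011111110000 = 14320
0x3221 = 11001000100001
→ & → 11001000100000 = 12832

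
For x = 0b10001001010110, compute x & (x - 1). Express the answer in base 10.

8788

x = 10001001010110 = 8790
x - 1 = 10001001010101
AND   = 10001001010100 = 8788
(x & (x - 1) clears the lowest set bit of x.)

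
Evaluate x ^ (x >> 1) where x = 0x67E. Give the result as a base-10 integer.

1345

x = 11001111110 = 1662
x>>1 = 01100111111
XOR  = 10101000001 = 1345
(x ^ (x >> 1) gives the standard binary-reflected Gray code of x.)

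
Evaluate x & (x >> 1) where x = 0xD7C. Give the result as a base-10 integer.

x = 110101111100 = 3452
x>>1 = 011010111110
AND  = 010000111100 = 1084
(x & (x >> 1) has a 1 wherever x has two consecutive 1 bits.)

1084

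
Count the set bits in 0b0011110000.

n = 11110000
Count the 1s: 1 + 1 + 1 + 1 = 4

4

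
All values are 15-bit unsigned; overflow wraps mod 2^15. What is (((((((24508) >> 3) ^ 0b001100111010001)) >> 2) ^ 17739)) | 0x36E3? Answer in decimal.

30691

24508 = 101111110111100
→ >> 3 → 000101111110111 = 3063
0b001100111010001 = 001100111010001
→ ^ → 001001000100110 = 4646
→ >> 2 → 000010010001001 = 1161
17739 = 100010101001011
→ ^ → 100000111000010 = 16834
0x36E3 = 011011011100011
→ | → 111011111100011 = 30691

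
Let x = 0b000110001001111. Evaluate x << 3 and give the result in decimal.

x = 000110001001111
shift left by 3 → 110001001111000 = 25208
(equivalently, 3151 × 2^3 = 3151 × 8)

25208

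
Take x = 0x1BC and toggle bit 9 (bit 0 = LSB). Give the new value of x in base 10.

x = 00110111100
bit 9 is currently 0; toggle it via x ^ (1 << 9) = x ^ 512
→ 01110111100 = 956

956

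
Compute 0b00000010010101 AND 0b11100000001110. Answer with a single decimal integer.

4

a = 00000010010101
b = 11100000001110
AND → 00000000000100 = 4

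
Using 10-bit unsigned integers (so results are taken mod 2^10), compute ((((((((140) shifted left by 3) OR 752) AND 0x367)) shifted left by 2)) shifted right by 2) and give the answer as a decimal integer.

140 = 0010001100
→ shifted left by 3 (mod 2^10) → 0001100000 = 96
752 = 1011110000
→ OR → 1011110000 = 752
0x367 = 1101100111
→ AND → 1001100000 = 608
→ shifted left by 2 (mod 2^10) → 0110000000 = 384
→ shifted right by 2 → 0001100000 = 96

96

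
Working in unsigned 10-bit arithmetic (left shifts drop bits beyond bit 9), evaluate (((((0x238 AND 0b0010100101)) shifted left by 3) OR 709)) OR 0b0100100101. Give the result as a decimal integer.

0x238 = 1000111000
0b0010100101 = 0010100101
→ AND → 0000100000 = 32
→ shifted left by 3 (mod 2^10) → 0100000000 = 256
709 = 1011000101
→ OR → 1111000101 = 965
0b0100100101 = 0100100101
→ OR → 1111100101 = 997

997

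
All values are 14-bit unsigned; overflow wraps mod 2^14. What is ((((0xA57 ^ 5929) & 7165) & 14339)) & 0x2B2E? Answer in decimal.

0xA57 = 00101001010111
5929 = 01011100101001
→ ^ → 01110101111110 = 7550
7165 = 01101111111101
→ & → 01100101111100 = 6524
14339 = 11100000000011
→ & → 01100000000000 = 6144
0x2B2E = 10101100101110
→ & → 00100000000000 = 2048

2048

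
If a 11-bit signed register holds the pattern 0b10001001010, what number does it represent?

-950

pattern = 10001001010 (MSB is 1 ⇒ negative)
Invert: 01110110101, add 1 → 01110110110 = 950, so the value is -950.
(Equivalently: 1098 - 2^11 = 1098 - 2048 = -950.)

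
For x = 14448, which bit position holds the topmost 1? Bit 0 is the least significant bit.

14448 = 11100001110000
The topmost 1 is at position 13 (since 2^13 = 8192 ≤ 14448 < 16384).

13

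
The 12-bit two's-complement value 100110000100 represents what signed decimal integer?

pattern = 100110000100 (MSB is 1 ⇒ negative)
Invert: 011001111011, add 1 → 011001111100 = 1660, so the value is -1660.
(Equivalently: 2436 - 2^12 = 2436 - 4096 = -1660.)

-1660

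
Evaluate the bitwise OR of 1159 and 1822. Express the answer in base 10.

1951

1159 = 10010000111
1822 = 11100011110
 OR → 11110011111 = 1951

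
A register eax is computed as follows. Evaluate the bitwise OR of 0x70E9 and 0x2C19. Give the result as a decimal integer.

31993

0x70E9 = 111000011101001
0x2C19 = 010110000011001
 OR → 111110011111001 = 31993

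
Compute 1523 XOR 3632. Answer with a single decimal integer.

1523 = 010111110011
3632 = 111000110000
XOR → 101111000011 = 3011

3011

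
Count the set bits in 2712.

2712 = 101010011000
Count the 1s: 1 + 1 + 1 + 1 + 1 = 5

5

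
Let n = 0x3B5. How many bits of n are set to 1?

7

0x3B5 = 1110110101
Count the 1s: 1 + 1 + 1 + 1 + 1 + 1 + 1 = 7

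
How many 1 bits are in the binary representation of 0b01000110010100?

5

n = 1000110010100
Count the 1s: 1 + 1 + 1 + 1 + 1 = 5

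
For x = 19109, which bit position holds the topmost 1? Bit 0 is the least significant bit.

19109 = 100101010100101
The topmost 1 is at position 14 (since 2^14 = 16384 ≤ 19109 < 32768).

14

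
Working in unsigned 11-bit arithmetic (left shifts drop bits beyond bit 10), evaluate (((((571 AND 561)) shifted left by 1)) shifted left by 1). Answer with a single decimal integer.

571 = 01000111011
561 = 01000110001
→ AND → 01000110001 = 561
→ shifted left by 1 (mod 2^11) → 10001100010 = 1122
→ shifted left by 1 (mod 2^11) → 00011000100 = 196

196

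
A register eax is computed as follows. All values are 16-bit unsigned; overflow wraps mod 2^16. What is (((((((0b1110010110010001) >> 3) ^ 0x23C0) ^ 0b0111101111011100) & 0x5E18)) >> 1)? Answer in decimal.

8708

0b1110010110010001 = 1110010110010001
→ >> 3 → 0001110010110010 = 7346
0x23C0 = 0010001111000000
→ ^ → 0011111101110010 = 16242
0b0111101111011100 = 0111101111011100
→ ^ → 0100010010101110 = 17582
0x5E18 = 0101111000011000
→ & → 0100010000001000 = 17416
→ >> 1 → 0010001000000100 = 8708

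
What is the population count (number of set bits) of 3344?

4

3344 = 110100010000
Count the 1s: 1 + 1 + 1 + 1 = 4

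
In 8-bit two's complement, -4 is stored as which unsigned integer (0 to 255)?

4 in 8 bits: 00000100
Invert: 11111011
Add 1:  11111100 = 252
(Check: 2^8 - 4 = 256 - 4 = 252.)

252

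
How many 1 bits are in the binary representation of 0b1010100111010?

7

n = 1010100111010
Count the 1s: 1 + 1 + 1 + 1 + 1 + 1 + 1 = 7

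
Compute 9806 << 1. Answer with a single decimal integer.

9806 = 010011001001110
shift left by 1 → 100110010011100 = 19612
(equivalently, 9806 × 2^1 = 9806 × 2)

19612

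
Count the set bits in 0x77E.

0x77E = 11101111110
Count the 1s: 1 + 1 + 1 + 1 + 1 + 1 + 1 + 1 + 1 = 9

9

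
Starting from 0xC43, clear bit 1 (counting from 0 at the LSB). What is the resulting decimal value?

x = 000110001000011
bit 1 is currently 1; clear it via x & ~(1 << 1) = x & ~2
→ 000110001000001 = 3137

3137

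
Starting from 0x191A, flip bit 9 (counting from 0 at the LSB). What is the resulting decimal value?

x = 1100100011010
bit 9 is currently 0; toggle it via x ^ (1 << 9) = x ^ 512
→ 1101100011010 = 6938

6938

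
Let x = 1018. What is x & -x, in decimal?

x = 1111111010 = 1018
-x (two's complement) = …0000000110
AND   = 0000000010 = 2
(x & -x isolates the lowest set bit of x.)

2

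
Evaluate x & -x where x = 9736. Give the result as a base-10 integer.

x = 10011000001000 = 9736
-x (two's complement) = …01100111111000
AND   = 00000000001000 = 8
(x & -x isolates the lowest set bit of x.)

8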